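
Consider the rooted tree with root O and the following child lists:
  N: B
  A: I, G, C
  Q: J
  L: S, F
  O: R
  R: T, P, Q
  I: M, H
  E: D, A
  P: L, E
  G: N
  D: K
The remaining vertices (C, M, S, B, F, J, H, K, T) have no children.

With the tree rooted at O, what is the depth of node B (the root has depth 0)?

7

Path from O to B: O – R – P – E – A – G – N – B, which has 7 edges.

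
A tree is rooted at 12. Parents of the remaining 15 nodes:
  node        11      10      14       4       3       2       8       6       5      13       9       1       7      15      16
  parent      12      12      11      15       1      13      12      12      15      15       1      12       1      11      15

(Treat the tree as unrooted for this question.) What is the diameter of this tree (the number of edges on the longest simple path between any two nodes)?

6

A longest path is 3-1-12-11-15-13-2, with 6 edges.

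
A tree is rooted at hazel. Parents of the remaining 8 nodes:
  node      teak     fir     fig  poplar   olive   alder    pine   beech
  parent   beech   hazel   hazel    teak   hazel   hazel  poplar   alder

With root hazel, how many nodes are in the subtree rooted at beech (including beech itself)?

4

beech's subtree: {beech, teak, poplar, pine}, size 4.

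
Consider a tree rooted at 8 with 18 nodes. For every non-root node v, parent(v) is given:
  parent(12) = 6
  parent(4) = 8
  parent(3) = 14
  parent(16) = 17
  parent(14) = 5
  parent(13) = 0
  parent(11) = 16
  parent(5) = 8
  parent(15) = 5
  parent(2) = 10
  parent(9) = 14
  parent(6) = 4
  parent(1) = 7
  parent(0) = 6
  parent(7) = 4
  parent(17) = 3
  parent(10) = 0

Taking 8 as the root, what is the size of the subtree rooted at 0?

4

Descendants of 0 (including itself): 0, 13, 10, 2. That's 4.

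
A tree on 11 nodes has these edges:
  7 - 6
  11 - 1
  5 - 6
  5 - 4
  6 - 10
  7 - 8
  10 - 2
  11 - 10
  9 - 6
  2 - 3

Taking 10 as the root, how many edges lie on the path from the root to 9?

2

Path from 10 to 9: 10 – 6 – 9, which has 2 edges.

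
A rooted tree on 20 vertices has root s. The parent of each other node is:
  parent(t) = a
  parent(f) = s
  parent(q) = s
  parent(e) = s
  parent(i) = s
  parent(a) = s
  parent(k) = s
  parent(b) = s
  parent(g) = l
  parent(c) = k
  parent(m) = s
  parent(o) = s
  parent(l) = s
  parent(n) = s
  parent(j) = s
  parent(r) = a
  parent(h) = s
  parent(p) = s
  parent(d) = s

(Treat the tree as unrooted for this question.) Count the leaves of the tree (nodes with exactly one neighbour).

The leaves are b, c, d, e, f, g, h, i, j, m, n, o, p, q, r, t.
That is 16 leaves.

16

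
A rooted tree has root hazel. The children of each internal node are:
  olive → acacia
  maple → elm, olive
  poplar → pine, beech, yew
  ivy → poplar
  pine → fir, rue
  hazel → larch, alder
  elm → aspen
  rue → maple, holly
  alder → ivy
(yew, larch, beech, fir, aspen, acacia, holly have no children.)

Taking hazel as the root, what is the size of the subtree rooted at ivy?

ivy's subtree: {ivy, poplar, beech, yew, pine, fir, rue, holly, maple, elm, olive, aspen, acacia}, size 13.

13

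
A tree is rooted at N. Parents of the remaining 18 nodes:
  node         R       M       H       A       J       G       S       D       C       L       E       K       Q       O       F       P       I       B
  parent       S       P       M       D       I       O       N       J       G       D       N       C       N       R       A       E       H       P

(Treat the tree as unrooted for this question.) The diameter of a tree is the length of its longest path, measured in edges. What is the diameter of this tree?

A longest path is K–C–G–O–R–S–N–E–P–M–H–I–J–D–A–F, with 15 edges.

15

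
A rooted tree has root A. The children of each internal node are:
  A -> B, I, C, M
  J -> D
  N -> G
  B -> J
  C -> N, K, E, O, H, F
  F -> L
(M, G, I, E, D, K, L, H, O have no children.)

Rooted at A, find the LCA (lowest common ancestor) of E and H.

C

Path E→root: E C A; path H→root: H C A.
First common node: C.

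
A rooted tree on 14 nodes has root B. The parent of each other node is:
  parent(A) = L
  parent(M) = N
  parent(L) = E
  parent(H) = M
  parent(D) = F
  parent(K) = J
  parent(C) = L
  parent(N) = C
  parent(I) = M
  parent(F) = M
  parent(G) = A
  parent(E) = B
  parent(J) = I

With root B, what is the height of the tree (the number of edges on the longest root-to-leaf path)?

8

The longest root-to-leaf path is B-E-L-C-N-M-I-J-K (8 edges).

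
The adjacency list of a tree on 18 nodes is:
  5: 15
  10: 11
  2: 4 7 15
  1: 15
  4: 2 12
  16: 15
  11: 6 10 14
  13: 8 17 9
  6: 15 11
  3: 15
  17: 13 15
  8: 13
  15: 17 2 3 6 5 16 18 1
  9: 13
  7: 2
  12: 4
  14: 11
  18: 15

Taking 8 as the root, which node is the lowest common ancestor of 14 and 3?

15

Ancestors of 14 (toward the root): 14, 11, 6, 15, 17, 13, 8.
Ancestors of 3: 3, 15, 17, 13, 8.
The deepest node appearing in both lists is 15.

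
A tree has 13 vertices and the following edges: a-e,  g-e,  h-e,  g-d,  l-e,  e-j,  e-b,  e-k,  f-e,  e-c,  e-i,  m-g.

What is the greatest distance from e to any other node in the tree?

A farthest node from e is m (d also at distance 2).
The path e–g–m has 2 edges.

2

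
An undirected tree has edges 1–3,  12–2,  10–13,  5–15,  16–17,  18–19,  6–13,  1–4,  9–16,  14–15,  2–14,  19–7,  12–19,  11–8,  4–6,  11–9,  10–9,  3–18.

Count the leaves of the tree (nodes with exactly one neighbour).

4

Degree-1 nodes: 5, 7, 8, 17 — 4 of them.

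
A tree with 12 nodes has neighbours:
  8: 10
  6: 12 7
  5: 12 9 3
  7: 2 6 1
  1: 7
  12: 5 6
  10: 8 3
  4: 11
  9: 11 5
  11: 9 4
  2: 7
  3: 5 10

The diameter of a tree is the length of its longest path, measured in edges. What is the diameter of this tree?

7

A longest path is 4-11-9-5-12-6-7-1, with 7 edges.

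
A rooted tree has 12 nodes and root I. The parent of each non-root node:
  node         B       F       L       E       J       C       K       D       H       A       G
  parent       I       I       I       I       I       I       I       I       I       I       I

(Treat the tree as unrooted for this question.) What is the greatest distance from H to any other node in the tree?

2

The node farthest from H is C (E, A, L, B, D, G, J, F, K also at distance 2), via H-I-C — 2 edges.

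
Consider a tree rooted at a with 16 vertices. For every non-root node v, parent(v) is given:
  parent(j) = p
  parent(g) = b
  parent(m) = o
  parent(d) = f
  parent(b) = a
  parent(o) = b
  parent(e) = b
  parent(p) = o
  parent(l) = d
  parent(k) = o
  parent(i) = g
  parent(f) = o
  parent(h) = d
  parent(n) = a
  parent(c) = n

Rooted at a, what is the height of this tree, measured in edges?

5

A deepest node is h, reached by a-b-o-f-d-h.
That path has 5 edges, so the height is 5.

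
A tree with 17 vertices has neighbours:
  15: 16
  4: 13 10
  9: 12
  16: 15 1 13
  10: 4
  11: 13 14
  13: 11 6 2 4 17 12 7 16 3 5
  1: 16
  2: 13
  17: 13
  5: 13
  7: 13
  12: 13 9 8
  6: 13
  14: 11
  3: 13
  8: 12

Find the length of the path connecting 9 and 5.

3

9 – 12 – 13 – 5: 3 edges.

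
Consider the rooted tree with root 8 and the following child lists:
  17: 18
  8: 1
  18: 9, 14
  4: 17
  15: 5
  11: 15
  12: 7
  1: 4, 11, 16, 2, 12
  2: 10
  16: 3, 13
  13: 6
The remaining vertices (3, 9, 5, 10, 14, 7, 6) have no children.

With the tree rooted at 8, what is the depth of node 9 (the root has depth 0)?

5

Climbing from 9 to the root: 9–18–17–4–1–8. That's 5 steps.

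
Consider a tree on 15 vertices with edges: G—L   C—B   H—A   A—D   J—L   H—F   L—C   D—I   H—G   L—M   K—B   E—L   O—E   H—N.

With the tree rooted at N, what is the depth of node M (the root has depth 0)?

Climbing from M to the root: M – L – G – H – N. That's 4 steps.

4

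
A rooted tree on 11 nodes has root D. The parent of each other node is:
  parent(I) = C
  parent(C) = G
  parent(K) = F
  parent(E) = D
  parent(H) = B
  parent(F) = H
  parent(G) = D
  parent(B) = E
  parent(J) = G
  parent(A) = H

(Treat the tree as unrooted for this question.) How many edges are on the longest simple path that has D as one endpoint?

5

The node farthest from D is K, via D–E–B–H–F–K — 5 edges.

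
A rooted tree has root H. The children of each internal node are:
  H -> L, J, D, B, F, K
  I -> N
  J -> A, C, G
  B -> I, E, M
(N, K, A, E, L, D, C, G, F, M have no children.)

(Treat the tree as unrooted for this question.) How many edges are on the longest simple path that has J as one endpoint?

The node farthest from J is N, via J – H – B – I – N — 4 edges.

4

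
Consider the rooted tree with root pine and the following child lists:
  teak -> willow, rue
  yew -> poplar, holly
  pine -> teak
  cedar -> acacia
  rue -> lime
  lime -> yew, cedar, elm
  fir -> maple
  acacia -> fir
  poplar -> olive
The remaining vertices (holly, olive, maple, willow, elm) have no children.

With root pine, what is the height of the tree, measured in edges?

7

The longest root-to-leaf path is pine-teak-rue-lime-cedar-acacia-fir-maple (7 edges).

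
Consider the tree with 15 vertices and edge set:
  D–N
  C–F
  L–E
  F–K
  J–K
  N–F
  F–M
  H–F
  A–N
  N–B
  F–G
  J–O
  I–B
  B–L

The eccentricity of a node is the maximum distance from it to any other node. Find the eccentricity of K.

5

A farthest node from K is E.
The path K – F – N – B – L – E has 5 edges.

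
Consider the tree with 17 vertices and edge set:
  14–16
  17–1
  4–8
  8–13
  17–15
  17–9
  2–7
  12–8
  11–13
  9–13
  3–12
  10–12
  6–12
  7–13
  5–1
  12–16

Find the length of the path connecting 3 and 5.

7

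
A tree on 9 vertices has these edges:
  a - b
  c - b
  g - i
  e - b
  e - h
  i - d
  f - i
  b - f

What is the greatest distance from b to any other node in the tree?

The node farthest from b is g (d also at distance 3), via b–f–i–g — 3 edges.

3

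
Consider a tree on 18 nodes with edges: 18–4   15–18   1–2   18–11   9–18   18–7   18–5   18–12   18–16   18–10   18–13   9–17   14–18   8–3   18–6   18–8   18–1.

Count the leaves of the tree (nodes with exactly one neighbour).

The leaves are 2, 3, 4, 5, 6, 7, 10, 11, 12, 13, 14, 15, 16, 17.
That is 14 leaves.

14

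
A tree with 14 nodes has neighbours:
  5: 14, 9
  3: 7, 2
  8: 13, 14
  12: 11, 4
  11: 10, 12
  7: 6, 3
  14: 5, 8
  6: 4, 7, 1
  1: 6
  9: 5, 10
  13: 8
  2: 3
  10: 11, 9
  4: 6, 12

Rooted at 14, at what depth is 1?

Climbing from 1 to the root: 1–6–4–12–11–10–9–5–14. That's 8 steps.

8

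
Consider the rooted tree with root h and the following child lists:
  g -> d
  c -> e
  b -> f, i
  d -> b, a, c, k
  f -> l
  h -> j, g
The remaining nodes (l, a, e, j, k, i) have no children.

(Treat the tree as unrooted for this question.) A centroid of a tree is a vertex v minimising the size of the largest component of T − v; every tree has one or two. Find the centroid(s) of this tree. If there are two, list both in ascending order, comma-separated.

d

Removing d splits the tree into components of sizes 4, 3, 2, 1, 1; the largest is 4 ≤ ⌊12/2⌋ = 6.
Every other node leaves some component of size > 6, so the centroid is unique.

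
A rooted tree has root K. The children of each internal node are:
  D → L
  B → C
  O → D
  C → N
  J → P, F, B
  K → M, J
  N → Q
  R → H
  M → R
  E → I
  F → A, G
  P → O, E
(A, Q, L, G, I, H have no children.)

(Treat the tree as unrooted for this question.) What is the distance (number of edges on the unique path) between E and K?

3

The path is E – P – J – K, which has 3 edges.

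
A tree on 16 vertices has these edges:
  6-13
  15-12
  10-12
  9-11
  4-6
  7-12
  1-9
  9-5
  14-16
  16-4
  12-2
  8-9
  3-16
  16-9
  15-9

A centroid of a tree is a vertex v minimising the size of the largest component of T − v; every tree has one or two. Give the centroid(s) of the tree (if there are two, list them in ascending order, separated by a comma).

Delete 9: the remaining components have sizes 6, 5, 1, 1, 1, 1. Max 6 ≤ 8, so 9 is a centroid.
No neighbour of 9 does as well, so 9 is the unique centroid.

9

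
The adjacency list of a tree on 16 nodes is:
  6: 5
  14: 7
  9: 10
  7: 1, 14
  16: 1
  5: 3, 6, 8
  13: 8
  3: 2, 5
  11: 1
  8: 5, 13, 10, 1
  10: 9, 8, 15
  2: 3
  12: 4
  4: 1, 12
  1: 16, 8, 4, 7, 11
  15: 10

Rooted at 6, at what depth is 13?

6 → 5 → 8 → 13 — 3 edges.

3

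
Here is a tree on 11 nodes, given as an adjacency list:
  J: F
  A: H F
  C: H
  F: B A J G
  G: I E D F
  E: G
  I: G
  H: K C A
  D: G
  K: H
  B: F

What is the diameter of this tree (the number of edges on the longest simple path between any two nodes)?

5

Starting from C, a farthest node is I at distance 5.
One longest path: C - H - A - F - G - I.
So the diameter is 5.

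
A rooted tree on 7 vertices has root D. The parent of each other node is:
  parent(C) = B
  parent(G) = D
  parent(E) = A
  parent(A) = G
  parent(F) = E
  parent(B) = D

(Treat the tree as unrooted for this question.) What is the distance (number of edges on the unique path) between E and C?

5

The path is E - A - G - D - B - C, which has 5 edges.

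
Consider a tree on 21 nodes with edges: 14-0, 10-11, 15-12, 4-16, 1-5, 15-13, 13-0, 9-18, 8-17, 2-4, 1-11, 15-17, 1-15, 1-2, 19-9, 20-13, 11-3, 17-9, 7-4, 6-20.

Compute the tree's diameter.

7

A longest path is 6–20–13–15–1–2–4–16, with 7 edges.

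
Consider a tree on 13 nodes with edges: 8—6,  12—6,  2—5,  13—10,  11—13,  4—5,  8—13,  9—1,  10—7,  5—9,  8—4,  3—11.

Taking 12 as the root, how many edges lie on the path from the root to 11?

Path from 12 to 11: 12 – 6 – 8 – 13 – 11, which has 4 edges.

4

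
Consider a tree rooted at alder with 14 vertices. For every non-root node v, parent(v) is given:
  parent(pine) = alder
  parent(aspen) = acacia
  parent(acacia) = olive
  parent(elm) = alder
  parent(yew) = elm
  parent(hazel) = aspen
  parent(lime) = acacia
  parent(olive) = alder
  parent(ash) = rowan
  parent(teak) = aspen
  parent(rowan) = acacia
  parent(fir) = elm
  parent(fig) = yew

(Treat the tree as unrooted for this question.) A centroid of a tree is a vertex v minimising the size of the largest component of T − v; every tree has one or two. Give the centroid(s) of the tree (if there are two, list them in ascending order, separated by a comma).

acacia, olive

If olive is removed the pieces have sizes 7, 6, all ≤ ⌊14/2⌋ = 7.
Its neighbour acacia also leaves a largest component of size 7, so both are centroids.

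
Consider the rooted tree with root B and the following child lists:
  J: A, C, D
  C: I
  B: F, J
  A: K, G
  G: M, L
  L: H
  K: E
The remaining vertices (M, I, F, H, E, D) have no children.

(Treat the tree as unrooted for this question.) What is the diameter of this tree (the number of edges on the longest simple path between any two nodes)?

A longest path is F–B–J–A–G–L–H, with 6 edges.

6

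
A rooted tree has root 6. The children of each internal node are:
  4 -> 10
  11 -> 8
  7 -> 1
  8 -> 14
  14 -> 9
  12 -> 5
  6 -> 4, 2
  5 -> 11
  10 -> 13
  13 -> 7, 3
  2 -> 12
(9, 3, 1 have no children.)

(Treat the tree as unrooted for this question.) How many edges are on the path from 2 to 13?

4

2 - 6 - 4 - 10 - 13: 4 edges.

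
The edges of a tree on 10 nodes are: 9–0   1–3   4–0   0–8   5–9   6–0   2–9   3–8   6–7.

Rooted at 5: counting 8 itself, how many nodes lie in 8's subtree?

3

8's subtree: {8, 3, 1}, size 3.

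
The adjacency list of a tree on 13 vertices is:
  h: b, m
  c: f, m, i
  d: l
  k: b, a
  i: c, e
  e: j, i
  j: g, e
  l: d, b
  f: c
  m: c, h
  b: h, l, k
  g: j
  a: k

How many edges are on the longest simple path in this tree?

9

BFS from g reaches d last, at distance 9; BFS from d confirms no node is farther.
Path: g–j–e–i–c–m–h–b–l–d.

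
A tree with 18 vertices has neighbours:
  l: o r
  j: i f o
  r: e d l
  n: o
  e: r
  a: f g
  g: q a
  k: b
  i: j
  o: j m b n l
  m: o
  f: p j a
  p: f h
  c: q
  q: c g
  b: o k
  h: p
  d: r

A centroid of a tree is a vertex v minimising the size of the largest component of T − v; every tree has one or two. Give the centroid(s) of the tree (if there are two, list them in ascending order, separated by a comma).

If o is removed the pieces have sizes 9, 4, 2, 1, 1, all ≤ ⌊18/2⌋ = 9.
j is adjacent to o and is also a centroid (the largest component after removing it is likewise 9).

j, o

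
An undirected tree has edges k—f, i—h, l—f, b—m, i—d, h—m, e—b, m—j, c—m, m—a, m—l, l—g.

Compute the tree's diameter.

BFS from d reaches k last, at distance 6; BFS from k confirms no node is farther.
Path: d – i – h – m – l – f – k.

6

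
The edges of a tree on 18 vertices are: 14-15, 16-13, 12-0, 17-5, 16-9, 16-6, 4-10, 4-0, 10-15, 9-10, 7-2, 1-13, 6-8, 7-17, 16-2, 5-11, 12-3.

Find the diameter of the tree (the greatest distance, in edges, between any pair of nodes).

11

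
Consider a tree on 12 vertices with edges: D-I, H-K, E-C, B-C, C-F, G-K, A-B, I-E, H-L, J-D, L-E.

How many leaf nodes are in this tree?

4

The leaves are A, F, G, J.
That is 4 leaves.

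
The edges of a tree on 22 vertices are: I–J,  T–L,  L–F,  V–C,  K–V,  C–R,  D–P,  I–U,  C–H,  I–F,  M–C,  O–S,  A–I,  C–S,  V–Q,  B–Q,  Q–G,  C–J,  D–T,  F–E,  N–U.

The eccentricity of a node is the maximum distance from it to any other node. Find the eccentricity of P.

A farthest node from P is B (G also at distance 10).
The path P-D-T-L-F-I-J-C-V-Q-B has 10 edges.

10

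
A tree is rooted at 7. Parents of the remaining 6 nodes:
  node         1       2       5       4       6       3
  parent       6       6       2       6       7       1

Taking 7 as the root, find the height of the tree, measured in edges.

3

A deepest node is 5, reached by 7 – 6 – 2 – 5.
That path has 3 edges, so the height is 3.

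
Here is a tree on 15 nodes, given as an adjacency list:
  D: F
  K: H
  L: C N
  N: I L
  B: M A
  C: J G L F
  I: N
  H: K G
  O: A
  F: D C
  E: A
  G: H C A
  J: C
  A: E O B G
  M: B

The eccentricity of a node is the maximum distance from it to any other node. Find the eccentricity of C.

Distances from C peak at 4, attained at M.
C-G-A-B-M

4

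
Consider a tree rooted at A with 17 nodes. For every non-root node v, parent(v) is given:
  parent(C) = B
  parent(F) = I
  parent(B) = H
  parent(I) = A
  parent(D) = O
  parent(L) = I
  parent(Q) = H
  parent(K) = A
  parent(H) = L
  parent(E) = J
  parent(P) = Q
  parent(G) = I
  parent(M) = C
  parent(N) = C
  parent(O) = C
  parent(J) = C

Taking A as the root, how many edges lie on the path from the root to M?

6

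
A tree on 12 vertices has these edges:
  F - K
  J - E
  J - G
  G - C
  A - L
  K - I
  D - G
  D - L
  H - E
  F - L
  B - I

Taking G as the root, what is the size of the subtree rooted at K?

3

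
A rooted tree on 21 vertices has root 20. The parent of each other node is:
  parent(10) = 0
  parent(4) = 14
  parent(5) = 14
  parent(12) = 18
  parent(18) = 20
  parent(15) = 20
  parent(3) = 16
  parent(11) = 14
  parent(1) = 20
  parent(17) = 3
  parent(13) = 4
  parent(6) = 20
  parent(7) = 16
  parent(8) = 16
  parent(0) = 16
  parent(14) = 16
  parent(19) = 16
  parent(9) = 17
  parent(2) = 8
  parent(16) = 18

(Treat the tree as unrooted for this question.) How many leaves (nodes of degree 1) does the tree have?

Exactly 12 nodes have a single neighbour: 1, 2, 5, 6, 7, 9, 10, 11, 12, 13, 15, 19.

12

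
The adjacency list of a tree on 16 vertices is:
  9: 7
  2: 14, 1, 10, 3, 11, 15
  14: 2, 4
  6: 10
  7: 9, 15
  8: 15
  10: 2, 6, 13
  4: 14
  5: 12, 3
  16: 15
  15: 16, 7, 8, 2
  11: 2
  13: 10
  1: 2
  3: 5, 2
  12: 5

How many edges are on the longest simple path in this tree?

A longest path is 9 - 7 - 15 - 2 - 3 - 5 - 12, with 6 edges.

6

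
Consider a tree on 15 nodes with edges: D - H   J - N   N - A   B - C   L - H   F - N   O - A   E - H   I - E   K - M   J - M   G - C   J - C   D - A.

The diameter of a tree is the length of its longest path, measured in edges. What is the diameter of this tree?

8

Starting from I, a farthest node is K at distance 8.
One longest path: I–E–H–D–A–N–J–M–K.
So the diameter is 8.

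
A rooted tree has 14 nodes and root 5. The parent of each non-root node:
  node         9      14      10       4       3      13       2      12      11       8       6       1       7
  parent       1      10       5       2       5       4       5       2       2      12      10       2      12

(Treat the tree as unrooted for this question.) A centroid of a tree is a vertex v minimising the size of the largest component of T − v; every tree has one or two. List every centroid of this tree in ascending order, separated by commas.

2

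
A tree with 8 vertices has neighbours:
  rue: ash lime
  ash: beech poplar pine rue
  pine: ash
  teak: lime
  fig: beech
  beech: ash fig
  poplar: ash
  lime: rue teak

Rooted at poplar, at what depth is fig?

3

Path from poplar to fig: poplar → ash → beech → fig, which has 3 edges.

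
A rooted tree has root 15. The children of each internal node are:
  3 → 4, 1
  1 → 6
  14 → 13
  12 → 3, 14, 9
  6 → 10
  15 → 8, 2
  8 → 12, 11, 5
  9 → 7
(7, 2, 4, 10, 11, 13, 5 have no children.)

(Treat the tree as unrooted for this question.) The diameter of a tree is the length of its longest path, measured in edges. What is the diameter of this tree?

Starting from 2, a farthest node is 10 at distance 7.
One longest path: 2 – 15 – 8 – 12 – 3 – 1 – 6 – 10.
So the diameter is 7.

7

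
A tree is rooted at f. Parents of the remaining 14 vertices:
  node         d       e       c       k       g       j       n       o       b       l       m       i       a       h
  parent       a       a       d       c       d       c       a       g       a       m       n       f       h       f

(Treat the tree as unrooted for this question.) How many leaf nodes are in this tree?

The leaves are b, e, i, j, k, l, o.
That is 7 leaves.

7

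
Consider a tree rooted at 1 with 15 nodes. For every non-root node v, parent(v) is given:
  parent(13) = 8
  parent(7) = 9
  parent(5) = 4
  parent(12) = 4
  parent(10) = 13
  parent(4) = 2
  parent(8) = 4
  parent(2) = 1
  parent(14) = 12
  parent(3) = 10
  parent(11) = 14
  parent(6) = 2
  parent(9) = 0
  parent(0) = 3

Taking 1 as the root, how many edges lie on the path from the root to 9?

8

Path from 1 to 9: 1–2–4–8–13–10–3–0–9, which has 8 edges.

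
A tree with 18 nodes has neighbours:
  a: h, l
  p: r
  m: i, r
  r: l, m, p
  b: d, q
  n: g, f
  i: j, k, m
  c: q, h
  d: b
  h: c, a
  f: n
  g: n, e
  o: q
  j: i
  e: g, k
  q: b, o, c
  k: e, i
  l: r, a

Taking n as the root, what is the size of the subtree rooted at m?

Descendants of m (including itself): m, r, p, l, a, h, c, q, o, b, d. That's 11.

11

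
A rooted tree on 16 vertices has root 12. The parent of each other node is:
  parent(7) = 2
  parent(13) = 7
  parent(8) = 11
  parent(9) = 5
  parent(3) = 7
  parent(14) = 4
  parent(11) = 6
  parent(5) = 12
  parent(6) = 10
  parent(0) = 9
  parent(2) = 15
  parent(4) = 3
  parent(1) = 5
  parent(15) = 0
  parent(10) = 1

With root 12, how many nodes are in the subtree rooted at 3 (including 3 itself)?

The subtree rooted at 3 contains: 3, 4, 14 — 3 nodes.

3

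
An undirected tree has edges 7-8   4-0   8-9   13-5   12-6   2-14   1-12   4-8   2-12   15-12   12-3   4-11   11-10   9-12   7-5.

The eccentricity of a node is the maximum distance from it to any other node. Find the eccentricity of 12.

5

The node farthest from 12 is 13 (10 also at distance 5), via 12-9-8-7-5-13 — 5 edges.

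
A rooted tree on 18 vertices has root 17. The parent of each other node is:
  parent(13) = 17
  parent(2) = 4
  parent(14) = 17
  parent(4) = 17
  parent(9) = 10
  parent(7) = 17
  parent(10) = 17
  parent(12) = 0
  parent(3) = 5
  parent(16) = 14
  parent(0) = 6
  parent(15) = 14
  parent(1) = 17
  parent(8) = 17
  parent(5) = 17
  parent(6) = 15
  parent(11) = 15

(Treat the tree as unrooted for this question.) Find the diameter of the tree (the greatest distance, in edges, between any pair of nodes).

7

BFS from 12 reaches 9 last, at distance 7; BFS from 9 confirms no node is farther.
Path: 12–0–6–15–14–17–10–9.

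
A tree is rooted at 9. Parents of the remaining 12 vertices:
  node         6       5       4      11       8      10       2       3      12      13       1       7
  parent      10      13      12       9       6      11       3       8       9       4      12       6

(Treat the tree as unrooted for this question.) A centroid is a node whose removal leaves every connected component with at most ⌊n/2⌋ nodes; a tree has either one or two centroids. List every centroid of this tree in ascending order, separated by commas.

11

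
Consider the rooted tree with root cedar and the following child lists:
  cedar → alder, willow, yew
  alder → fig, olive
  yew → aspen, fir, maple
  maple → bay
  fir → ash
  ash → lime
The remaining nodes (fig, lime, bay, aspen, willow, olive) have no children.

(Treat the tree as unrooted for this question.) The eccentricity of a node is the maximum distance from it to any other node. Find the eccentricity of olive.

The node farthest from olive is lime, via olive – alder – cedar – yew – fir – ash – lime — 6 edges.

6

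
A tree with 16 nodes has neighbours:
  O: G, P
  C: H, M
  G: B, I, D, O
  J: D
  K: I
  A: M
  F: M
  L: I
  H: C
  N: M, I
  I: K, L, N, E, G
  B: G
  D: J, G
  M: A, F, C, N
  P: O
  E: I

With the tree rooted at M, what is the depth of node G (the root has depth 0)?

3

M – N – I – G — 3 edges.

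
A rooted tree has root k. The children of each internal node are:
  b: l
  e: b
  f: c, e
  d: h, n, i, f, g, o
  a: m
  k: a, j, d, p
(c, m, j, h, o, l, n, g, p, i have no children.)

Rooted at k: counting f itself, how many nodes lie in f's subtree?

5

f's subtree: {f, c, e, b, l}, size 5.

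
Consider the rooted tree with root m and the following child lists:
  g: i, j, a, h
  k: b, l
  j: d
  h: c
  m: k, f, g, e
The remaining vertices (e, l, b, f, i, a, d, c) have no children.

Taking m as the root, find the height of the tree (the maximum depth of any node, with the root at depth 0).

3

d sits deepest: m → g → j → d — 3 edges from the root.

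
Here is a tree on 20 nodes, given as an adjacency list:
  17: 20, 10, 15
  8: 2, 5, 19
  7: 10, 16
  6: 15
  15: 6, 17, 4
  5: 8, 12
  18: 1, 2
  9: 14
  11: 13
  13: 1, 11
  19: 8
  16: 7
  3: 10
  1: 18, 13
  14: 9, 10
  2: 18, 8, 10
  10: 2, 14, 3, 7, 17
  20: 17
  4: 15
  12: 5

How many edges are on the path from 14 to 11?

6

The path is 14 - 10 - 2 - 18 - 1 - 13 - 11, which has 6 edges.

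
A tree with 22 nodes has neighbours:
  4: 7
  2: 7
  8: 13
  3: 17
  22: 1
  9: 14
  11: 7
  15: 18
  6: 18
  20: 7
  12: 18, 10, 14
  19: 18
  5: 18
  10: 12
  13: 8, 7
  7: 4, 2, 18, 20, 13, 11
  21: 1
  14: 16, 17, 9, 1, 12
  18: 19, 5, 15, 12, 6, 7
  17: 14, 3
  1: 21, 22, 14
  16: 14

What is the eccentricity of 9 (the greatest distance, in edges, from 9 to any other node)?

6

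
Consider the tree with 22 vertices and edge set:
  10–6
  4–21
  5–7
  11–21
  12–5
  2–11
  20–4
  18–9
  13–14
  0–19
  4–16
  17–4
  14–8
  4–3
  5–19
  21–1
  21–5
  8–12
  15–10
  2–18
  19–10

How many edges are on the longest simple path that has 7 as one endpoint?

6

Distances from 7 peak at 6, attained at 9.
7 – 5 – 21 – 11 – 2 – 18 – 9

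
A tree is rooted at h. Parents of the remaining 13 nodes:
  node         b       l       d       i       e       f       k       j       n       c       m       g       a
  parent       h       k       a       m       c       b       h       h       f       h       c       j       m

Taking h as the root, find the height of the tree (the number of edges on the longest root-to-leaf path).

4

The longest root-to-leaf path is h-c-m-a-d (4 edges).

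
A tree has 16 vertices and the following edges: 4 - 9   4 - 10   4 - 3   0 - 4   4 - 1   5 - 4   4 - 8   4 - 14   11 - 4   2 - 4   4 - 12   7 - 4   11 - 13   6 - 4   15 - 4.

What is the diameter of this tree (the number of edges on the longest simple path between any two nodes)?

BFS from 13 reaches 9 last, at distance 3; BFS from 9 confirms no node is farther.
Path: 13 - 11 - 4 - 9.

3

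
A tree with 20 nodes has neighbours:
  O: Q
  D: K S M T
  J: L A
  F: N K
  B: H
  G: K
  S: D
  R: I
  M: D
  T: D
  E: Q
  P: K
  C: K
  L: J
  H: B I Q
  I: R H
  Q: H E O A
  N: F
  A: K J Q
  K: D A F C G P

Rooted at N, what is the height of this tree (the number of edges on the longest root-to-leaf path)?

7

R sits deepest: N-F-K-A-Q-H-I-R — 7 edges from the root.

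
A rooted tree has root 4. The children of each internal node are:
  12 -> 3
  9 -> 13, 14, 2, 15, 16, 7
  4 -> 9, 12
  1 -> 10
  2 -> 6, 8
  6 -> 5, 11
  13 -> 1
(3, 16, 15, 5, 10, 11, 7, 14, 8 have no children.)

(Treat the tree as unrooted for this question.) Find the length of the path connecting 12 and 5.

The path is 12–4–9–2–6–5, which has 5 edges.

5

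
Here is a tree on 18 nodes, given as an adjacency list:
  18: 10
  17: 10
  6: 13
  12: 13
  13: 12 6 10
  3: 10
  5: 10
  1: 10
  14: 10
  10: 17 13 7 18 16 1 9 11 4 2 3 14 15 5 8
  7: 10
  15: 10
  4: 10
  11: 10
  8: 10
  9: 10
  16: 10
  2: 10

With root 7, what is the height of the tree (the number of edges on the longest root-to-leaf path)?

3

The longest root-to-leaf path is 7 → 10 → 13 → 12 (3 edges).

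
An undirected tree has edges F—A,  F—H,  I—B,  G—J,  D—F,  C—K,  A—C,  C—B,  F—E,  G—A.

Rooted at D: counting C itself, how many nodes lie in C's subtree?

Descendants of C (including itself): C, K, B, I. That's 4.

4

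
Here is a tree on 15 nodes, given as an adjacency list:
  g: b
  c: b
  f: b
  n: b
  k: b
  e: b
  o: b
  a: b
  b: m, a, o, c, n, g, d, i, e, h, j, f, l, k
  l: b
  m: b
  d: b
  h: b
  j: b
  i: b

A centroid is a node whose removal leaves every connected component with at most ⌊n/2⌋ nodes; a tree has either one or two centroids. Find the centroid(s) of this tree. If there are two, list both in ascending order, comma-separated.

Removing b splits the tree into components of sizes 1, 1, 1, 1, 1, 1, 1, 1, 1, 1, 1, 1, 1, 1; the largest is 1 ≤ ⌊15/2⌋ = 7.
No neighbour of b does as well, so b is the unique centroid.

b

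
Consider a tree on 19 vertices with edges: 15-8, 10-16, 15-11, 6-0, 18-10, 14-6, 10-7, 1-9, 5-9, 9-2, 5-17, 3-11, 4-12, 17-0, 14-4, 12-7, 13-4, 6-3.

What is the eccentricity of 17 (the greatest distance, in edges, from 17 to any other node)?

The node farthest from 17 is 16 (18 also at distance 8), via 17-0-6-14-4-12-7-10-16 — 8 edges.

8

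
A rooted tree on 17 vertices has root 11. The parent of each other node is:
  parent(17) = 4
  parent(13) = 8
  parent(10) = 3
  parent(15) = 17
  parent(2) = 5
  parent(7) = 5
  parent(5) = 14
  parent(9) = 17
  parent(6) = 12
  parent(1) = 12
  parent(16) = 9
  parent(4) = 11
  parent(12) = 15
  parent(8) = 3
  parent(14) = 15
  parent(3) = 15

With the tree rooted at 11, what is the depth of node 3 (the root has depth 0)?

11 – 4 – 17 – 15 – 3 — 4 edges.

4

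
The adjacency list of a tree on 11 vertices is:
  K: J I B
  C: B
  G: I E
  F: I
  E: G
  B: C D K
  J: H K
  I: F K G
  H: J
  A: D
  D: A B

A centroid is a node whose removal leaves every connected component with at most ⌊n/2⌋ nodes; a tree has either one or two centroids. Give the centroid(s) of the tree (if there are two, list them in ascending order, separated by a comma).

If K is removed the pieces have sizes 4, 4, 2, all ≤ ⌊11/2⌋ = 5.
No neighbour of K does as well, so K is the unique centroid.

K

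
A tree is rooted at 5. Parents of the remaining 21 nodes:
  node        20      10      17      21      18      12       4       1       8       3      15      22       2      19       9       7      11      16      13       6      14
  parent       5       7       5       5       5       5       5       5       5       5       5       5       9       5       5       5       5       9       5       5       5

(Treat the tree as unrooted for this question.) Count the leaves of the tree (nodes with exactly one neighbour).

19

Degree-1 nodes: 1, 2, 3, 4, 6, 8, 10, 11, 12, 13, 14, 15, 16, 17, 18, 19, 20, 21, 22 — 19 of them.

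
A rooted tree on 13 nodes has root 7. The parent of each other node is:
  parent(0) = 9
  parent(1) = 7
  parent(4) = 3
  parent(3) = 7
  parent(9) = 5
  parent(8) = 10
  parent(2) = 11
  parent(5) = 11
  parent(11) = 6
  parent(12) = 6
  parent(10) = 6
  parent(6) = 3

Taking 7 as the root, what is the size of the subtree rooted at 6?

9

6's subtree: {6, 11, 10, 12, 2, 5, 8, 9, 0}, size 9.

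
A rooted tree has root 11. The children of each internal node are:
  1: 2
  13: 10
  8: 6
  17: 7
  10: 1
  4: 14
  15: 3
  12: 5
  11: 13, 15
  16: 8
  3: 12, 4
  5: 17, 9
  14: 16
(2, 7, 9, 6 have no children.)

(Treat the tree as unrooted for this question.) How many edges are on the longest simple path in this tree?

A longest path is 6 - 8 - 16 - 14 - 4 - 3 - 15 - 11 - 13 - 10 - 1 - 2, with 11 edges.

11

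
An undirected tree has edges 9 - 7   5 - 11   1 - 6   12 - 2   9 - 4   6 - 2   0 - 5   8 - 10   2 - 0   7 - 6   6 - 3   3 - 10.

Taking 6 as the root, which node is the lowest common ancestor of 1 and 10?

1's ancestor chain is 1, 6 and 10's is 10, 3, 6; they first meet at 6.

6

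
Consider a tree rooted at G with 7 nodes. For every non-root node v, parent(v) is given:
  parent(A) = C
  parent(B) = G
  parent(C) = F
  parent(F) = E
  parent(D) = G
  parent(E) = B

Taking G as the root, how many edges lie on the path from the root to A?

5

Climbing from A to the root: A–C–F–E–B–G. That's 5 steps.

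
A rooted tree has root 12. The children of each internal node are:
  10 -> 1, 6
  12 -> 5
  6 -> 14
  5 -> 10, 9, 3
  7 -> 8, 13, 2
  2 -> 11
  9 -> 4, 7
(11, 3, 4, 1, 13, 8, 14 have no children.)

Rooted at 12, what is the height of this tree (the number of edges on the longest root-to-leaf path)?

11 sits deepest: 12-5-9-7-2-11 — 5 edges from the root.

5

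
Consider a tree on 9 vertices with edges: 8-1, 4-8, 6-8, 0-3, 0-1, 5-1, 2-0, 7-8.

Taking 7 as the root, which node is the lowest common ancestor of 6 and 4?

8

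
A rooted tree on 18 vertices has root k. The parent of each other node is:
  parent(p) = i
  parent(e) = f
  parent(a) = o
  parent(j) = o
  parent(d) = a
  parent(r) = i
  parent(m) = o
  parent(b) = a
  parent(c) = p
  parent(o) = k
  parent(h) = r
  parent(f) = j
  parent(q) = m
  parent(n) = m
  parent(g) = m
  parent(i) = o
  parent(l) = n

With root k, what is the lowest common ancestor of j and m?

j's ancestor chain is j, o, k and m's is m, o, k; they first meet at o.

o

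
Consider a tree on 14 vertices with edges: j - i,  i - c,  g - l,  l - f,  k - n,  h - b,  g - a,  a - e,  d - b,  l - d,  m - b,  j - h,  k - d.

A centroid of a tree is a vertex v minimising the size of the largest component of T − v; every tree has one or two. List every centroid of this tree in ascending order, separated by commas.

Removing d splits the tree into components of sizes 6, 5, 2; the largest is 6 ≤ ⌊14/2⌋ = 7.
Every other node leaves some component of size > 7, so the centroid is unique.

d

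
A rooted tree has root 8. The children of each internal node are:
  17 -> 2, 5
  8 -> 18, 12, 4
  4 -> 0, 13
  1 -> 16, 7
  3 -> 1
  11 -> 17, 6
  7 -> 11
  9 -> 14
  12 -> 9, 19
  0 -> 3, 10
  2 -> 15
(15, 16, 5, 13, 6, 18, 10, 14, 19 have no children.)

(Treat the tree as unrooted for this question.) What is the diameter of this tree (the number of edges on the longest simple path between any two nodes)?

12

BFS from 15 reaches 14 last, at distance 12; BFS from 14 confirms no node is farther.
Path: 15-2-17-11-7-1-3-0-4-8-12-9-14.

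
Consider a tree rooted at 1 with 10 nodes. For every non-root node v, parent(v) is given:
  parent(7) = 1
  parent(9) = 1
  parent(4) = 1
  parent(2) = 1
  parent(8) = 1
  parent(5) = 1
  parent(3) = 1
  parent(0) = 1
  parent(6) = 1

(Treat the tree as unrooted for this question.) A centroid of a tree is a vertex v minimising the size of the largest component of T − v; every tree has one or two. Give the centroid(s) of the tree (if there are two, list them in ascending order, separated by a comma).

Removing 1 splits the tree into components of sizes 1, 1, 1, 1, 1, 1, 1, 1, 1; the largest is 1 ≤ ⌊10/2⌋ = 5.
Every other node leaves some component of size > 5, so the centroid is unique.

1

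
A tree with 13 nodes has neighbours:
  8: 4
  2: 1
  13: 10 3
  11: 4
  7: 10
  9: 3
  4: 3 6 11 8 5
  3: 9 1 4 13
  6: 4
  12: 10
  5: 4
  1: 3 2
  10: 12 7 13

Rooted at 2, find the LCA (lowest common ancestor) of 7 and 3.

3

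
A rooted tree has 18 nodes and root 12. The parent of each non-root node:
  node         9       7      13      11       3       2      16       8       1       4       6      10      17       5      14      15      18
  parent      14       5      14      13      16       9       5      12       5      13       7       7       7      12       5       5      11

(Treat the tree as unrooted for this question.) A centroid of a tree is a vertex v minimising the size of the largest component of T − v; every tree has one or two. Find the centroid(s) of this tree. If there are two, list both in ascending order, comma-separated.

5

Removing 5 splits the tree into components of sizes 7, 4, 2, 2, 1, 1; the largest is 7 ≤ ⌊18/2⌋ = 9.
Every other node leaves some component of size > 9, so the centroid is unique.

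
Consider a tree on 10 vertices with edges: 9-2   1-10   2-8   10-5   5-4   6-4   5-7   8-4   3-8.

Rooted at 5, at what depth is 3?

3

5 → 4 → 8 → 3 — 3 edges.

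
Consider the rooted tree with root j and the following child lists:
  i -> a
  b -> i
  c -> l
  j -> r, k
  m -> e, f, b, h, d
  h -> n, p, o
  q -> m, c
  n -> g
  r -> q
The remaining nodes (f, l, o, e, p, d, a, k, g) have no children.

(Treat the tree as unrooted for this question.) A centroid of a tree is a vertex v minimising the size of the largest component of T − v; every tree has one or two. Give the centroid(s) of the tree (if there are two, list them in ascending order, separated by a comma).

m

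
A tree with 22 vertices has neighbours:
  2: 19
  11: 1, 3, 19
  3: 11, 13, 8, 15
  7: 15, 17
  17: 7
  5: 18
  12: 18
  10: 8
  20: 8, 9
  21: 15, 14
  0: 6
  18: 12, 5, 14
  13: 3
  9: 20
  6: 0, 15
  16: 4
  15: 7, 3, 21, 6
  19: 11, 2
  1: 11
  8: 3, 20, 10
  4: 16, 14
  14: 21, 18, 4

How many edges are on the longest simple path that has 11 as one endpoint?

The node farthest from 11 is 16 (12, 5 also at distance 6), via 11-3-15-21-14-4-16 — 6 edges.

6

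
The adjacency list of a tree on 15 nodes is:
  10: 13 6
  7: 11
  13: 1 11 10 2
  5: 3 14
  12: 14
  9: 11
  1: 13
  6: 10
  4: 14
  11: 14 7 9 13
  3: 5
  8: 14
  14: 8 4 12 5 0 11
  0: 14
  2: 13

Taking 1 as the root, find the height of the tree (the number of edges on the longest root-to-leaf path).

5

A deepest node is 3, reached by 1–13–11–14–5–3.
That path has 5 edges, so the height is 5.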